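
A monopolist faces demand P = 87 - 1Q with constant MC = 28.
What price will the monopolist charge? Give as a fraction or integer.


MR = 87 - 2Q
Set MR = MC: 87 - 2Q = 28
Q* = 59/2
Substitute into demand:
P* = 87 - 1*59/2 = 115/2

115/2


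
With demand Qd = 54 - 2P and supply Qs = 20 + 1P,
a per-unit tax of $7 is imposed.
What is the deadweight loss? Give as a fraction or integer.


Pre-tax equilibrium quantity: Q* = 94/3
Post-tax equilibrium quantity: Q_tax = 80/3
Reduction in quantity: Q* - Q_tax = 14/3
DWL = (1/2) * tax * (Q* - Q_tax)
DWL = (1/2) * 7 * 14/3 = 49/3

49/3


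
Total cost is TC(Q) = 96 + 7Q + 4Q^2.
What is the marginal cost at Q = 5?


MC = dTC/dQ = 7 + 2*4*Q
At Q = 5:
MC = 7 + 8*5
MC = 7 + 40 = 47

47


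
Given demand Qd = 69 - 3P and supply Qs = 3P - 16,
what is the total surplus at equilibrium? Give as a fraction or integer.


Find equilibrium: 69 - 3P = 3P - 16
69 + 16 = 6P
P* = 85/6 = 85/6
Q* = 3*85/6 - 16 = 53/2
Inverse demand: P = 23 - Q/3, so P_max = 23
Inverse supply: P = 16/3 + Q/3, so P_min = 16/3
CS = (1/2) * 53/2 * (23 - 85/6) = 2809/24
PS = (1/2) * 53/2 * (85/6 - 16/3) = 2809/24
TS = CS + PS = 2809/24 + 2809/24 = 2809/12

2809/12


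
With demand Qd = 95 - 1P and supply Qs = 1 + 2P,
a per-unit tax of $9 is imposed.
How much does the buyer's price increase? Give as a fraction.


With a per-unit tax, the buyer's price increase depends on relative slopes.
Supply slope: d = 2, Demand slope: b = 1
Buyer's price increase = d * tax / (b + d)
= 2 * 9 / (1 + 2)
= 18 / 3 = 6

6


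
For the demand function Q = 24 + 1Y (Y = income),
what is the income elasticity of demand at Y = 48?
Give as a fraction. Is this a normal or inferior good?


dQ/dY = 1
At Y = 48: Q = 24 + 1*48 = 72
Ey = (dQ/dY)(Y/Q) = 1 * 48 / 72 = 2/3
Since Ey > 0, this is a normal good.

2/3 (normal good)


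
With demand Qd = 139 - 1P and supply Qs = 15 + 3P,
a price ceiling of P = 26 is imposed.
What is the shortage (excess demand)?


At P = 26:
Qd = 139 - 1*26 = 113
Qs = 15 + 3*26 = 93
Shortage = Qd - Qs = 113 - 93 = 20

20


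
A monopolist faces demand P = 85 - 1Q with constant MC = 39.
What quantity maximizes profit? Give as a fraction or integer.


TR = P*Q = (85 - 1Q)Q = 85Q - 1Q^2
MR = dTR/dQ = 85 - 2Q
Set MR = MC:
85 - 2Q = 39
46 = 2Q
Q* = 46/2 = 23

23


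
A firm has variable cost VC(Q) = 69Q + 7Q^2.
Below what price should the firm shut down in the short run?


AVC(Q) = VC(Q)/Q = 69 + 7Q
AVC is increasing in Q, so minimum AVC is at Q -> 0+.
Min AVC = 69
The firm should shut down if P < 69.

69


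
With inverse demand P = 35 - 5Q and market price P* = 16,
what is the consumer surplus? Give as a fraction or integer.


Maximum willingness to pay (at Q=0): P_max = 35
Quantity demanded at P* = 16:
Q* = (35 - 16)/5 = 19/5
CS = (1/2) * Q* * (P_max - P*)
CS = (1/2) * 19/5 * (35 - 16)
CS = (1/2) * 19/5 * 19 = 361/10

361/10


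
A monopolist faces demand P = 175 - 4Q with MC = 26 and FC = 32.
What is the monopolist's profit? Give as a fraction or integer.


MR = MC: 175 - 8Q = 26
Q* = 149/8
P* = 175 - 4*149/8 = 201/2
Profit = (P* - MC)*Q* - FC
= (201/2 - 26)*149/8 - 32
= 149/2*149/8 - 32
= 22201/16 - 32 = 21689/16

21689/16


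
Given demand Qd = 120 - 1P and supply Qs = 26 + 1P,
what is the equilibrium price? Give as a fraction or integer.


At equilibrium, Qd = Qs.
120 - 1P = 26 + 1P
120 - 26 = 1P + 1P
94 = 2P
P* = 94/2 = 47

47


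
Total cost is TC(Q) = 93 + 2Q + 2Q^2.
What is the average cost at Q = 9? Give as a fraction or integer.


TC(9) = 93 + 2*9 + 2*9^2
TC(9) = 93 + 18 + 162 = 273
AC = TC/Q = 273/9 = 91/3

91/3


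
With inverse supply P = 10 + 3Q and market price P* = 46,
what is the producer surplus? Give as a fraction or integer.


Minimum supply price (at Q=0): P_min = 10
Quantity supplied at P* = 46:
Q* = (46 - 10)/3 = 12
PS = (1/2) * Q* * (P* - P_min)
PS = (1/2) * 12 * (46 - 10)
PS = (1/2) * 12 * 36 = 216

216


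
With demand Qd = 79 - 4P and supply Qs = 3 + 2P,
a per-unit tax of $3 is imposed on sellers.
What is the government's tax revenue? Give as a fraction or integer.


With tax on sellers, new supply: Qs' = 3 + 2(P - 3)
= 2P - 3
New equilibrium quantity:
Q_new = 73/3
Tax revenue = tax * Q_new = 3 * 73/3 = 73

73


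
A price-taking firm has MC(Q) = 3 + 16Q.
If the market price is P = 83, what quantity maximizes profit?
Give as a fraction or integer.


In perfect competition, profit is maximized where P = MC.
83 = 3 + 16Q
80 = 16Q
Q* = 80/16 = 5

5


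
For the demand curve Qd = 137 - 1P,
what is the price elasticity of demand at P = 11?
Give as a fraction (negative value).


dQ/dP = -1
At P = 11: Q = 137 - 1*11 = 126
E = (dQ/dP)(P/Q) = (-1)(11/126) = -11/126

-11/126


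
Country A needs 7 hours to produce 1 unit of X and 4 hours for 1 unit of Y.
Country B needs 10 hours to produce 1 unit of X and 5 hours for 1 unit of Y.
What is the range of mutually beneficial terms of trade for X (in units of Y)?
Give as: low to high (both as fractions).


Opportunity cost of X for Country A = hours_X / hours_Y = 7/4 = 7/4 units of Y
Opportunity cost of X for Country B = hours_X / hours_Y = 10/5 = 2 units of Y
Terms of trade must be between the two opportunity costs.
Range: 7/4 to 2

7/4 to 2


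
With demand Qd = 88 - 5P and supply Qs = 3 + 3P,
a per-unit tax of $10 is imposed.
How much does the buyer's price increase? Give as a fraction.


With a per-unit tax, the buyer's price increase depends on relative slopes.
Supply slope: d = 3, Demand slope: b = 5
Buyer's price increase = d * tax / (b + d)
= 3 * 10 / (5 + 3)
= 30 / 8 = 15/4

15/4


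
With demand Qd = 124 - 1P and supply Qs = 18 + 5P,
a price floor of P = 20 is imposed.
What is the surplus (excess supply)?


At P = 20:
Qd = 124 - 1*20 = 104
Qs = 18 + 5*20 = 118
Surplus = Qs - Qd = 118 - 104 = 14

14


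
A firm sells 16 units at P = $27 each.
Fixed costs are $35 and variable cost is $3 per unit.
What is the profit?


Total Revenue = P * Q = 27 * 16 = $432
Total Cost = FC + VC*Q = 35 + 3*16 = $83
Profit = TR - TC = 432 - 83 = $349

$349


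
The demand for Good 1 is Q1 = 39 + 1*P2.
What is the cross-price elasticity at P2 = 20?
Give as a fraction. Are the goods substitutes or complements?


dQ1/dP2 = 1
At P2 = 20: Q1 = 39 + 1*20 = 59
Exy = (dQ1/dP2)(P2/Q1) = 1 * 20 / 59 = 20/59
Since Exy > 0, the goods are substitutes.

20/59 (substitutes)


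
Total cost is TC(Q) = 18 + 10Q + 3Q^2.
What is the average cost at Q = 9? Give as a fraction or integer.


TC(9) = 18 + 10*9 + 3*9^2
TC(9) = 18 + 90 + 243 = 351
AC = TC/Q = 351/9 = 39

39


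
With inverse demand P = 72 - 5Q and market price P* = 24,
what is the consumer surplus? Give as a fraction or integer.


Maximum willingness to pay (at Q=0): P_max = 72
Quantity demanded at P* = 24:
Q* = (72 - 24)/5 = 48/5
CS = (1/2) * Q* * (P_max - P*)
CS = (1/2) * 48/5 * (72 - 24)
CS = (1/2) * 48/5 * 48 = 1152/5

1152/5


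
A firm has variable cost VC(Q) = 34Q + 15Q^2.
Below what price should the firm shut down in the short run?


AVC(Q) = VC(Q)/Q = 34 + 15Q
AVC is increasing in Q, so minimum AVC is at Q -> 0+.
Min AVC = 34
The firm should shut down if P < 34.

34


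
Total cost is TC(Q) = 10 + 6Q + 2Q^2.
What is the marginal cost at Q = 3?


MC = dTC/dQ = 6 + 2*2*Q
At Q = 3:
MC = 6 + 4*3
MC = 6 + 12 = 18

18


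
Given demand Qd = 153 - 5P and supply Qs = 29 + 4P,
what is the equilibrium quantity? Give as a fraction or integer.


First find equilibrium price:
153 - 5P = 29 + 4P
P* = 124/9 = 124/9
Then substitute into demand:
Q* = 153 - 5 * 124/9 = 757/9

757/9


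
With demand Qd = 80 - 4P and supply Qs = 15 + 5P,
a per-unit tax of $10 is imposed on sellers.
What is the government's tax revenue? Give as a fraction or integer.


With tax on sellers, new supply: Qs' = 15 + 5(P - 10)
= 5P - 35
New equilibrium quantity:
Q_new = 260/9
Tax revenue = tax * Q_new = 10 * 260/9 = 2600/9

2600/9


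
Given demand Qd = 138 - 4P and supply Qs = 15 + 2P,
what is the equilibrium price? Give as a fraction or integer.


At equilibrium, Qd = Qs.
138 - 4P = 15 + 2P
138 - 15 = 4P + 2P
123 = 6P
P* = 123/6 = 41/2

41/2


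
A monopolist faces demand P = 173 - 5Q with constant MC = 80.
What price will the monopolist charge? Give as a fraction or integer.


MR = 173 - 10Q
Set MR = MC: 173 - 10Q = 80
Q* = 93/10
Substitute into demand:
P* = 173 - 5*93/10 = 253/2

253/2


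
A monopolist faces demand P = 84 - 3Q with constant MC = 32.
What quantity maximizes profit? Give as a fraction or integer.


TR = P*Q = (84 - 3Q)Q = 84Q - 3Q^2
MR = dTR/dQ = 84 - 6Q
Set MR = MC:
84 - 6Q = 32
52 = 6Q
Q* = 52/6 = 26/3

26/3


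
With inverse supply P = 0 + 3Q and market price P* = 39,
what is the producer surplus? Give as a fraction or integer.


Minimum supply price (at Q=0): P_min = 0
Quantity supplied at P* = 39:
Q* = (39 - 0)/3 = 13
PS = (1/2) * Q* * (P* - P_min)
PS = (1/2) * 13 * (39 - 0)
PS = (1/2) * 13 * 39 = 507/2

507/2


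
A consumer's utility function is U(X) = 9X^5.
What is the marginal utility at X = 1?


MU = dU/dX = 9*5*X^(5-1)
MU = 45*X^4
At X = 1:
MU = 45 * 1^4
MU = 45 * 1 = 45

45


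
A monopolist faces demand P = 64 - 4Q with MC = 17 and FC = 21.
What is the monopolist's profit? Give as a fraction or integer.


MR = MC: 64 - 8Q = 17
Q* = 47/8
P* = 64 - 4*47/8 = 81/2
Profit = (P* - MC)*Q* - FC
= (81/2 - 17)*47/8 - 21
= 47/2*47/8 - 21
= 2209/16 - 21 = 1873/16

1873/16


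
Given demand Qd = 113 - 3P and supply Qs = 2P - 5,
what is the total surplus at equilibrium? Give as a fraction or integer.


Find equilibrium: 113 - 3P = 2P - 5
113 + 5 = 5P
P* = 118/5 = 118/5
Q* = 2*118/5 - 5 = 211/5
Inverse demand: P = 113/3 - Q/3, so P_max = 113/3
Inverse supply: P = 5/2 + Q/2, so P_min = 5/2
CS = (1/2) * 211/5 * (113/3 - 118/5) = 44521/150
PS = (1/2) * 211/5 * (118/5 - 5/2) = 44521/100
TS = CS + PS = 44521/150 + 44521/100 = 44521/60

44521/60


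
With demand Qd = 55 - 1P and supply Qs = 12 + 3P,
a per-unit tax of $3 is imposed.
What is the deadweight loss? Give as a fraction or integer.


Pre-tax equilibrium quantity: Q* = 177/4
Post-tax equilibrium quantity: Q_tax = 42
Reduction in quantity: Q* - Q_tax = 9/4
DWL = (1/2) * tax * (Q* - Q_tax)
DWL = (1/2) * 3 * 9/4 = 27/8

27/8


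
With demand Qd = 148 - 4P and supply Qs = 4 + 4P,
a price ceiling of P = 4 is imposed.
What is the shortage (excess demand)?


At P = 4:
Qd = 148 - 4*4 = 132
Qs = 4 + 4*4 = 20
Shortage = Qd - Qs = 132 - 20 = 112

112


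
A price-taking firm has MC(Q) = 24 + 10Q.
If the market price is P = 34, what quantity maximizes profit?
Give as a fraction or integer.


In perfect competition, profit is maximized where P = MC.
34 = 24 + 10Q
10 = 10Q
Q* = 10/10 = 1

1


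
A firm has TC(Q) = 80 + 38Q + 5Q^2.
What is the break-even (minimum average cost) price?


AC(Q) = 80/Q + 38 + 5Q
To minimize: dAC/dQ = -80/Q^2 + 5 = 0
Q^2 = 80/5 = 16
Q* = 4
Min AC = 80/4 + 38 + 5*4
Min AC = 20 + 38 + 20 = 78

78


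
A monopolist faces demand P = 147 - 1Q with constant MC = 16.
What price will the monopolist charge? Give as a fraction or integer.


MR = 147 - 2Q
Set MR = MC: 147 - 2Q = 16
Q* = 131/2
Substitute into demand:
P* = 147 - 1*131/2 = 163/2

163/2


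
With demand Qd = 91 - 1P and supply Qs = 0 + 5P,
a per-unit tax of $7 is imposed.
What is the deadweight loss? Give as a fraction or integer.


Pre-tax equilibrium quantity: Q* = 455/6
Post-tax equilibrium quantity: Q_tax = 70
Reduction in quantity: Q* - Q_tax = 35/6
DWL = (1/2) * tax * (Q* - Q_tax)
DWL = (1/2) * 7 * 35/6 = 245/12

245/12


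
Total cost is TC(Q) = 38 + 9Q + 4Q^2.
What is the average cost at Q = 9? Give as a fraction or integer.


TC(9) = 38 + 9*9 + 4*9^2
TC(9) = 38 + 81 + 324 = 443
AC = TC/Q = 443/9 = 443/9

443/9


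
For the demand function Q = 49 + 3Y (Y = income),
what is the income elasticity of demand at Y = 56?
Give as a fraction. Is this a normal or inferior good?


dQ/dY = 3
At Y = 56: Q = 49 + 3*56 = 217
Ey = (dQ/dY)(Y/Q) = 3 * 56 / 217 = 24/31
Since Ey > 0, this is a normal good.

24/31 (normal good)


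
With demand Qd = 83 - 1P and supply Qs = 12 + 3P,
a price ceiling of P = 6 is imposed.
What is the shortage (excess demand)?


At P = 6:
Qd = 83 - 1*6 = 77
Qs = 12 + 3*6 = 30
Shortage = Qd - Qs = 77 - 30 = 47

47


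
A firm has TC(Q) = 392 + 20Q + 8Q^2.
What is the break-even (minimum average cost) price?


AC(Q) = 392/Q + 20 + 8Q
To minimize: dAC/dQ = -392/Q^2 + 8 = 0
Q^2 = 392/8 = 49
Q* = 7
Min AC = 392/7 + 20 + 8*7
Min AC = 56 + 20 + 56 = 132

132


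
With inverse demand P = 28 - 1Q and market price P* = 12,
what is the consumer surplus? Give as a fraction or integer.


Maximum willingness to pay (at Q=0): P_max = 28
Quantity demanded at P* = 12:
Q* = (28 - 12)/1 = 16
CS = (1/2) * Q* * (P_max - P*)
CS = (1/2) * 16 * (28 - 12)
CS = (1/2) * 16 * 16 = 128

128


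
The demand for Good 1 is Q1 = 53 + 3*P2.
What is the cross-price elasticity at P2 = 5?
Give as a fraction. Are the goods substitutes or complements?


dQ1/dP2 = 3
At P2 = 5: Q1 = 53 + 3*5 = 68
Exy = (dQ1/dP2)(P2/Q1) = 3 * 5 / 68 = 15/68
Since Exy > 0, the goods are substitutes.

15/68 (substitutes)


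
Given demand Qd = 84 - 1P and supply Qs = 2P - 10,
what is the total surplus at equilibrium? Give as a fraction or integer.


Find equilibrium: 84 - 1P = 2P - 10
84 + 10 = 3P
P* = 94/3 = 94/3
Q* = 2*94/3 - 10 = 158/3
Inverse demand: P = 84 - Q/1, so P_max = 84
Inverse supply: P = 5 + Q/2, so P_min = 5
CS = (1/2) * 158/3 * (84 - 94/3) = 12482/9
PS = (1/2) * 158/3 * (94/3 - 5) = 6241/9
TS = CS + PS = 12482/9 + 6241/9 = 6241/3

6241/3


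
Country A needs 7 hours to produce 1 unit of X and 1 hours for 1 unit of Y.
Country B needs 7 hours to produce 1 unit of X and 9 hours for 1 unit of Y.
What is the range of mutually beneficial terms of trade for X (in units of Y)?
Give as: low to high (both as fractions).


Opportunity cost of X for Country A = hours_X / hours_Y = 7/1 = 7 units of Y
Opportunity cost of X for Country B = hours_X / hours_Y = 7/9 = 7/9 units of Y
Terms of trade must be between the two opportunity costs.
Range: 7/9 to 7

7/9 to 7


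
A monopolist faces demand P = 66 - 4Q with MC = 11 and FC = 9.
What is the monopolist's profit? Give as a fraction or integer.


MR = MC: 66 - 8Q = 11
Q* = 55/8
P* = 66 - 4*55/8 = 77/2
Profit = (P* - MC)*Q* - FC
= (77/2 - 11)*55/8 - 9
= 55/2*55/8 - 9
= 3025/16 - 9 = 2881/16

2881/16


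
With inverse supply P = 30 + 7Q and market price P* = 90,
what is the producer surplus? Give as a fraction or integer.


Minimum supply price (at Q=0): P_min = 30
Quantity supplied at P* = 90:
Q* = (90 - 30)/7 = 60/7
PS = (1/2) * Q* * (P* - P_min)
PS = (1/2) * 60/7 * (90 - 30)
PS = (1/2) * 60/7 * 60 = 1800/7

1800/7


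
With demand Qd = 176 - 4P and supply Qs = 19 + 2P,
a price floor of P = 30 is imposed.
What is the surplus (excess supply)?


At P = 30:
Qd = 176 - 4*30 = 56
Qs = 19 + 2*30 = 79
Surplus = Qs - Qd = 79 - 56 = 23

23


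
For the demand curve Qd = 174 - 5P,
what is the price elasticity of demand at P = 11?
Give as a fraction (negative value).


dQ/dP = -5
At P = 11: Q = 174 - 5*11 = 119
E = (dQ/dP)(P/Q) = (-5)(11/119) = -55/119

-55/119


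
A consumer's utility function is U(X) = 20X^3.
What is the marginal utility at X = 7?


MU = dU/dX = 20*3*X^(3-1)
MU = 60*X^2
At X = 7:
MU = 60 * 7^2
MU = 60 * 49 = 2940

2940


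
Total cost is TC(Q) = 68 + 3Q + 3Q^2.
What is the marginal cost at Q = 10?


MC = dTC/dQ = 3 + 2*3*Q
At Q = 10:
MC = 3 + 6*10
MC = 3 + 60 = 63

63


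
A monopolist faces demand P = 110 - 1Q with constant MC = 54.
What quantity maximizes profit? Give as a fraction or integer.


TR = P*Q = (110 - 1Q)Q = 110Q - 1Q^2
MR = dTR/dQ = 110 - 2Q
Set MR = MC:
110 - 2Q = 54
56 = 2Q
Q* = 56/2 = 28

28


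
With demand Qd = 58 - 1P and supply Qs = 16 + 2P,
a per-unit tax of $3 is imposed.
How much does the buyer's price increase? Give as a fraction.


With a per-unit tax, the buyer's price increase depends on relative slopes.
Supply slope: d = 2, Demand slope: b = 1
Buyer's price increase = d * tax / (b + d)
= 2 * 3 / (1 + 2)
= 6 / 3 = 2

2


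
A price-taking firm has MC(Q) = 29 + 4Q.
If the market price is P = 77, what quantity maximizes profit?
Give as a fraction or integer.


In perfect competition, profit is maximized where P = MC.
77 = 29 + 4Q
48 = 4Q
Q* = 48/4 = 12

12


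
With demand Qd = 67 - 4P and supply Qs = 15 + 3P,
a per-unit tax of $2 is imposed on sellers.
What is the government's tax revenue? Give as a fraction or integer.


With tax on sellers, new supply: Qs' = 15 + 3(P - 2)
= 9 + 3P
New equilibrium quantity:
Q_new = 237/7
Tax revenue = tax * Q_new = 2 * 237/7 = 474/7

474/7


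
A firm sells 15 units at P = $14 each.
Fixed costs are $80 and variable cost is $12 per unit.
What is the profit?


Total Revenue = P * Q = 14 * 15 = $210
Total Cost = FC + VC*Q = 80 + 12*15 = $260
Profit = TR - TC = 210 - 260 = $-50

$-50


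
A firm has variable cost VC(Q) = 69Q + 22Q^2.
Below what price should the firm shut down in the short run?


AVC(Q) = VC(Q)/Q = 69 + 22Q
AVC is increasing in Q, so minimum AVC is at Q -> 0+.
Min AVC = 69
The firm should shut down if P < 69.

69


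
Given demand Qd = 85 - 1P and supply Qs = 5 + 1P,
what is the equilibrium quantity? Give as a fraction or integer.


First find equilibrium price:
85 - 1P = 5 + 1P
P* = 80/2 = 40
Then substitute into demand:
Q* = 85 - 1 * 40 = 45

45


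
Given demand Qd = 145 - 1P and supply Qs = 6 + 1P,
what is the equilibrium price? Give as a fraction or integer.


At equilibrium, Qd = Qs.
145 - 1P = 6 + 1P
145 - 6 = 1P + 1P
139 = 2P
P* = 139/2 = 139/2

139/2


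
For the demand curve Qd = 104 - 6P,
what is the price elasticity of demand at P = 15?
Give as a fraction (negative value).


dQ/dP = -6
At P = 15: Q = 104 - 6*15 = 14
E = (dQ/dP)(P/Q) = (-6)(15/14) = -45/7

-45/7


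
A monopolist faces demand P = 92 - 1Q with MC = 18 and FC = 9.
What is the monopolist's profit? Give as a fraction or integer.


MR = MC: 92 - 2Q = 18
Q* = 37
P* = 92 - 1*37 = 55
Profit = (P* - MC)*Q* - FC
= (55 - 18)*37 - 9
= 37*37 - 9
= 1369 - 9 = 1360

1360


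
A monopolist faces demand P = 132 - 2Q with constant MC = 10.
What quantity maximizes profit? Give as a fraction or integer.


TR = P*Q = (132 - 2Q)Q = 132Q - 2Q^2
MR = dTR/dQ = 132 - 4Q
Set MR = MC:
132 - 4Q = 10
122 = 4Q
Q* = 122/4 = 61/2

61/2


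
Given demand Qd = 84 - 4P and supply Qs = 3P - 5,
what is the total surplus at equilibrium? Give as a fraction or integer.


Find equilibrium: 84 - 4P = 3P - 5
84 + 5 = 7P
P* = 89/7 = 89/7
Q* = 3*89/7 - 5 = 232/7
Inverse demand: P = 21 - Q/4, so P_max = 21
Inverse supply: P = 5/3 + Q/3, so P_min = 5/3
CS = (1/2) * 232/7 * (21 - 89/7) = 6728/49
PS = (1/2) * 232/7 * (89/7 - 5/3) = 26912/147
TS = CS + PS = 6728/49 + 26912/147 = 6728/21

6728/21


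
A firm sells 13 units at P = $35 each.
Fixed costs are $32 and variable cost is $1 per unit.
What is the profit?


Total Revenue = P * Q = 35 * 13 = $455
Total Cost = FC + VC*Q = 32 + 1*13 = $45
Profit = TR - TC = 455 - 45 = $410

$410


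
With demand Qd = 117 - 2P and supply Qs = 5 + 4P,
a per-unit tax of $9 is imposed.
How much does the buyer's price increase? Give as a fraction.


With a per-unit tax, the buyer's price increase depends on relative slopes.
Supply slope: d = 4, Demand slope: b = 2
Buyer's price increase = d * tax / (b + d)
= 4 * 9 / (2 + 4)
= 36 / 6 = 6

6


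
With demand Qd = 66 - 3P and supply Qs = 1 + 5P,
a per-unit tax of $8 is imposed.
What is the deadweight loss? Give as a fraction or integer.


Pre-tax equilibrium quantity: Q* = 333/8
Post-tax equilibrium quantity: Q_tax = 213/8
Reduction in quantity: Q* - Q_tax = 15
DWL = (1/2) * tax * (Q* - Q_tax)
DWL = (1/2) * 8 * 15 = 60

60


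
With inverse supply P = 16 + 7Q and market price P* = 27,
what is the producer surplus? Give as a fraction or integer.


Minimum supply price (at Q=0): P_min = 16
Quantity supplied at P* = 27:
Q* = (27 - 16)/7 = 11/7
PS = (1/2) * Q* * (P* - P_min)
PS = (1/2) * 11/7 * (27 - 16)
PS = (1/2) * 11/7 * 11 = 121/14

121/14


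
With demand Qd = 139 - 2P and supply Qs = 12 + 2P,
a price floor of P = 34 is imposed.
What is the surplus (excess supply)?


At P = 34:
Qd = 139 - 2*34 = 71
Qs = 12 + 2*34 = 80
Surplus = Qs - Qd = 80 - 71 = 9

9


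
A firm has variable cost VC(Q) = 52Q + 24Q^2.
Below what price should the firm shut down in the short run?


AVC(Q) = VC(Q)/Q = 52 + 24Q
AVC is increasing in Q, so minimum AVC is at Q -> 0+.
Min AVC = 52
The firm should shut down if P < 52.

52


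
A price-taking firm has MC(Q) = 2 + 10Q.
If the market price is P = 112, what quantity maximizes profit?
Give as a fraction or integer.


In perfect competition, profit is maximized where P = MC.
112 = 2 + 10Q
110 = 10Q
Q* = 110/10 = 11

11


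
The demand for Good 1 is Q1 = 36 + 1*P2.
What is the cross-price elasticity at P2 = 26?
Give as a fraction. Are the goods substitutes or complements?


dQ1/dP2 = 1
At P2 = 26: Q1 = 36 + 1*26 = 62
Exy = (dQ1/dP2)(P2/Q1) = 1 * 26 / 62 = 13/31
Since Exy > 0, the goods are substitutes.

13/31 (substitutes)


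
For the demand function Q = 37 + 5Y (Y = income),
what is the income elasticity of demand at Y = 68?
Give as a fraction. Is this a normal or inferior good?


dQ/dY = 5
At Y = 68: Q = 37 + 5*68 = 377
Ey = (dQ/dY)(Y/Q) = 5 * 68 / 377 = 340/377
Since Ey > 0, this is a normal good.

340/377 (normal good)


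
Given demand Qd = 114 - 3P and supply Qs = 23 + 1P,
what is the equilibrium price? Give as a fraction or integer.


At equilibrium, Qd = Qs.
114 - 3P = 23 + 1P
114 - 23 = 3P + 1P
91 = 4P
P* = 91/4 = 91/4

91/4


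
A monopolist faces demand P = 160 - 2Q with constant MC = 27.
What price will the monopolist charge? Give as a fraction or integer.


MR = 160 - 4Q
Set MR = MC: 160 - 4Q = 27
Q* = 133/4
Substitute into demand:
P* = 160 - 2*133/4 = 187/2

187/2


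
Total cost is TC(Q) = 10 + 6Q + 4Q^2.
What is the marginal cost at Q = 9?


MC = dTC/dQ = 6 + 2*4*Q
At Q = 9:
MC = 6 + 8*9
MC = 6 + 72 = 78

78


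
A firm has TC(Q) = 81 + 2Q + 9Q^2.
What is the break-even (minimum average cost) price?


AC(Q) = 81/Q + 2 + 9Q
To minimize: dAC/dQ = -81/Q^2 + 9 = 0
Q^2 = 81/9 = 9
Q* = 3
Min AC = 81/3 + 2 + 9*3
Min AC = 27 + 2 + 27 = 56

56


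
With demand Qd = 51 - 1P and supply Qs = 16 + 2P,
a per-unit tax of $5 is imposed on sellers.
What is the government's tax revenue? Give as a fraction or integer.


With tax on sellers, new supply: Qs' = 16 + 2(P - 5)
= 6 + 2P
New equilibrium quantity:
Q_new = 36
Tax revenue = tax * Q_new = 5 * 36 = 180

180


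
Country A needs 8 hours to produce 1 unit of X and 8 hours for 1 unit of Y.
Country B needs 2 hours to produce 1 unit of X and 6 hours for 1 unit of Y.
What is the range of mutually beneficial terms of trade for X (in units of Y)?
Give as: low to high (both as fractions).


Opportunity cost of X for Country A = hours_X / hours_Y = 8/8 = 1 units of Y
Opportunity cost of X for Country B = hours_X / hours_Y = 2/6 = 1/3 units of Y
Terms of trade must be between the two opportunity costs.
Range: 1/3 to 1

1/3 to 1


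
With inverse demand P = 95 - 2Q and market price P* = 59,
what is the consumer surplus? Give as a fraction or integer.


Maximum willingness to pay (at Q=0): P_max = 95
Quantity demanded at P* = 59:
Q* = (95 - 59)/2 = 18
CS = (1/2) * Q* * (P_max - P*)
CS = (1/2) * 18 * (95 - 59)
CS = (1/2) * 18 * 36 = 324

324


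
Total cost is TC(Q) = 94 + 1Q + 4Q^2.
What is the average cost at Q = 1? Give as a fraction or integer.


TC(1) = 94 + 1*1 + 4*1^2
TC(1) = 94 + 1 + 4 = 99
AC = TC/Q = 99/1 = 99

99


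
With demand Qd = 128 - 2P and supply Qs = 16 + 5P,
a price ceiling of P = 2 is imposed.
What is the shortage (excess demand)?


At P = 2:
Qd = 128 - 2*2 = 124
Qs = 16 + 5*2 = 26
Shortage = Qd - Qs = 124 - 26 = 98

98


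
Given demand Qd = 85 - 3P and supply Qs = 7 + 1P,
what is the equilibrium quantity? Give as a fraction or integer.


First find equilibrium price:
85 - 3P = 7 + 1P
P* = 78/4 = 39/2
Then substitute into demand:
Q* = 85 - 3 * 39/2 = 53/2

53/2


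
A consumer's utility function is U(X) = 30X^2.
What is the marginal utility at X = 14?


MU = dU/dX = 30*2*X^(2-1)
MU = 60*X^1
At X = 14:
MU = 60 * 14^1
MU = 60 * 14 = 840

840


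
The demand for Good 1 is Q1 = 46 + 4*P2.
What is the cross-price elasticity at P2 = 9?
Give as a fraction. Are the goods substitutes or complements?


dQ1/dP2 = 4
At P2 = 9: Q1 = 46 + 4*9 = 82
Exy = (dQ1/dP2)(P2/Q1) = 4 * 9 / 82 = 18/41
Since Exy > 0, the goods are substitutes.

18/41 (substitutes)


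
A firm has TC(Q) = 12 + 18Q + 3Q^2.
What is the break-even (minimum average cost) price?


AC(Q) = 12/Q + 18 + 3Q
To minimize: dAC/dQ = -12/Q^2 + 3 = 0
Q^2 = 12/3 = 4
Q* = 2
Min AC = 12/2 + 18 + 3*2
Min AC = 6 + 18 + 6 = 30

30


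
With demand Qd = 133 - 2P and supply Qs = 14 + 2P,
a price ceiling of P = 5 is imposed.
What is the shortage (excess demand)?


At P = 5:
Qd = 133 - 2*5 = 123
Qs = 14 + 2*5 = 24
Shortage = Qd - Qs = 123 - 24 = 99

99


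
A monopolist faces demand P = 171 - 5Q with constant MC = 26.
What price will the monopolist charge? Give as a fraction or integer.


MR = 171 - 10Q
Set MR = MC: 171 - 10Q = 26
Q* = 29/2
Substitute into demand:
P* = 171 - 5*29/2 = 197/2

197/2


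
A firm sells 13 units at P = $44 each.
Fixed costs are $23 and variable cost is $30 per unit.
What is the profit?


Total Revenue = P * Q = 44 * 13 = $572
Total Cost = FC + VC*Q = 23 + 30*13 = $413
Profit = TR - TC = 572 - 413 = $159

$159


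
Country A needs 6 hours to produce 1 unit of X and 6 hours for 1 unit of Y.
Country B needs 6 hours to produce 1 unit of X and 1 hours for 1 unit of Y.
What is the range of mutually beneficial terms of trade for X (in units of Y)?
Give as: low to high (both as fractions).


Opportunity cost of X for Country A = hours_X / hours_Y = 6/6 = 1 units of Y
Opportunity cost of X for Country B = hours_X / hours_Y = 6/1 = 6 units of Y
Terms of trade must be between the two opportunity costs.
Range: 1 to 6

1 to 6


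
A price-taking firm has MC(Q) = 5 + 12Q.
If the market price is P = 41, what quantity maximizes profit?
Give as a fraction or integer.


In perfect competition, profit is maximized where P = MC.
41 = 5 + 12Q
36 = 12Q
Q* = 36/12 = 3

3


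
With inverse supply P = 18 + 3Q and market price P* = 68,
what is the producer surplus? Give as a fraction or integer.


Minimum supply price (at Q=0): P_min = 18
Quantity supplied at P* = 68:
Q* = (68 - 18)/3 = 50/3
PS = (1/2) * Q* * (P* - P_min)
PS = (1/2) * 50/3 * (68 - 18)
PS = (1/2) * 50/3 * 50 = 1250/3

1250/3


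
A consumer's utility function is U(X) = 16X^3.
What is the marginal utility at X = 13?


MU = dU/dX = 16*3*X^(3-1)
MU = 48*X^2
At X = 13:
MU = 48 * 13^2
MU = 48 * 169 = 8112

8112


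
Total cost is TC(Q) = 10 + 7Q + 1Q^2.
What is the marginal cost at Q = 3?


MC = dTC/dQ = 7 + 2*1*Q
At Q = 3:
MC = 7 + 2*3
MC = 7 + 6 = 13

13


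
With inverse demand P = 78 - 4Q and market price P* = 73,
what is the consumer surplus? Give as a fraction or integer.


Maximum willingness to pay (at Q=0): P_max = 78
Quantity demanded at P* = 73:
Q* = (78 - 73)/4 = 5/4
CS = (1/2) * Q* * (P_max - P*)
CS = (1/2) * 5/4 * (78 - 73)
CS = (1/2) * 5/4 * 5 = 25/8

25/8


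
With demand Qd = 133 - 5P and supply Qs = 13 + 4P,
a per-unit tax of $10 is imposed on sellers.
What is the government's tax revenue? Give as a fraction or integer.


With tax on sellers, new supply: Qs' = 13 + 4(P - 10)
= 4P - 27
New equilibrium quantity:
Q_new = 397/9
Tax revenue = tax * Q_new = 10 * 397/9 = 3970/9

3970/9


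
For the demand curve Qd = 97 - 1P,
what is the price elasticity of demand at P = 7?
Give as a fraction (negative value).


dQ/dP = -1
At P = 7: Q = 97 - 1*7 = 90
E = (dQ/dP)(P/Q) = (-1)(7/90) = -7/90

-7/90


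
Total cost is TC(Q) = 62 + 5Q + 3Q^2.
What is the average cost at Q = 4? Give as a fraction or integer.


TC(4) = 62 + 5*4 + 3*4^2
TC(4) = 62 + 20 + 48 = 130
AC = TC/Q = 130/4 = 65/2

65/2


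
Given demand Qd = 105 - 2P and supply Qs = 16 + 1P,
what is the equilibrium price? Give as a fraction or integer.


At equilibrium, Qd = Qs.
105 - 2P = 16 + 1P
105 - 16 = 2P + 1P
89 = 3P
P* = 89/3 = 89/3

89/3


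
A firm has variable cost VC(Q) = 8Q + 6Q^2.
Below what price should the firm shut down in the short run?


AVC(Q) = VC(Q)/Q = 8 + 6Q
AVC is increasing in Q, so minimum AVC is at Q -> 0+.
Min AVC = 8
The firm should shut down if P < 8.

8


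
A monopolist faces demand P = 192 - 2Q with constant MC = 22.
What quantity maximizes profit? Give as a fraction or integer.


TR = P*Q = (192 - 2Q)Q = 192Q - 2Q^2
MR = dTR/dQ = 192 - 4Q
Set MR = MC:
192 - 4Q = 22
170 = 4Q
Q* = 170/4 = 85/2

85/2


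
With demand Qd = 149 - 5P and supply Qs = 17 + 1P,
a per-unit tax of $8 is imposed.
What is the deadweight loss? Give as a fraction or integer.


Pre-tax equilibrium quantity: Q* = 39
Post-tax equilibrium quantity: Q_tax = 97/3
Reduction in quantity: Q* - Q_tax = 20/3
DWL = (1/2) * tax * (Q* - Q_tax)
DWL = (1/2) * 8 * 20/3 = 80/3

80/3


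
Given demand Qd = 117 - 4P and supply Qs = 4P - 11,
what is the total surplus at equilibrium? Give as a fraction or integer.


Find equilibrium: 117 - 4P = 4P - 11
117 + 11 = 8P
P* = 128/8 = 16
Q* = 4*16 - 11 = 53
Inverse demand: P = 117/4 - Q/4, so P_max = 117/4
Inverse supply: P = 11/4 + Q/4, so P_min = 11/4
CS = (1/2) * 53 * (117/4 - 16) = 2809/8
PS = (1/2) * 53 * (16 - 11/4) = 2809/8
TS = CS + PS = 2809/8 + 2809/8 = 2809/4

2809/4


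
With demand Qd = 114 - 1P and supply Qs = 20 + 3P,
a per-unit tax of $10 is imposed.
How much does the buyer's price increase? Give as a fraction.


With a per-unit tax, the buyer's price increase depends on relative slopes.
Supply slope: d = 3, Demand slope: b = 1
Buyer's price increase = d * tax / (b + d)
= 3 * 10 / (1 + 3)
= 30 / 4 = 15/2

15/2


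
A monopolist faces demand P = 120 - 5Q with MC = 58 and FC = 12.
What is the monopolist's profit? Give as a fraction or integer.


MR = MC: 120 - 10Q = 58
Q* = 31/5
P* = 120 - 5*31/5 = 89
Profit = (P* - MC)*Q* - FC
= (89 - 58)*31/5 - 12
= 31*31/5 - 12
= 961/5 - 12 = 901/5

901/5


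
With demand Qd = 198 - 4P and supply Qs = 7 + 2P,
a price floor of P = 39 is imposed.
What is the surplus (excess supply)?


At P = 39:
Qd = 198 - 4*39 = 42
Qs = 7 + 2*39 = 85
Surplus = Qs - Qd = 85 - 42 = 43

43


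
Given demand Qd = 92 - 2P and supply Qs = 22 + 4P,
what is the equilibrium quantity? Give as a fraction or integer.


First find equilibrium price:
92 - 2P = 22 + 4P
P* = 70/6 = 35/3
Then substitute into demand:
Q* = 92 - 2 * 35/3 = 206/3

206/3


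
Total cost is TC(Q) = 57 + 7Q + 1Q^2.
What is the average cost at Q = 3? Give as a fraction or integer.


TC(3) = 57 + 7*3 + 1*3^2
TC(3) = 57 + 21 + 9 = 87
AC = TC/Q = 87/3 = 29

29


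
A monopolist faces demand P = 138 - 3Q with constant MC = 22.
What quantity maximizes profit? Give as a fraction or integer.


TR = P*Q = (138 - 3Q)Q = 138Q - 3Q^2
MR = dTR/dQ = 138 - 6Q
Set MR = MC:
138 - 6Q = 22
116 = 6Q
Q* = 116/6 = 58/3

58/3


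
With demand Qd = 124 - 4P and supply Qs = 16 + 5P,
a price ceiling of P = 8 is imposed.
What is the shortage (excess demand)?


At P = 8:
Qd = 124 - 4*8 = 92
Qs = 16 + 5*8 = 56
Shortage = Qd - Qs = 92 - 56 = 36

36


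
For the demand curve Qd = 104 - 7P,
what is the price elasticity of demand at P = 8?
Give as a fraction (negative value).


dQ/dP = -7
At P = 8: Q = 104 - 7*8 = 48
E = (dQ/dP)(P/Q) = (-7)(8/48) = -7/6

-7/6


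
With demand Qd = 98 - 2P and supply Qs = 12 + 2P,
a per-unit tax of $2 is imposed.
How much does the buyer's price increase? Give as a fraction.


With a per-unit tax, the buyer's price increase depends on relative slopes.
Supply slope: d = 2, Demand slope: b = 2
Buyer's price increase = d * tax / (b + d)
= 2 * 2 / (2 + 2)
= 4 / 4 = 1

1


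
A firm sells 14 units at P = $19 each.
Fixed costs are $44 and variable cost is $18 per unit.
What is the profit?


Total Revenue = P * Q = 19 * 14 = $266
Total Cost = FC + VC*Q = 44 + 18*14 = $296
Profit = TR - TC = 266 - 296 = $-30

$-30


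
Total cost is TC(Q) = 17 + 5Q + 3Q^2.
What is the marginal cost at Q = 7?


MC = dTC/dQ = 5 + 2*3*Q
At Q = 7:
MC = 5 + 6*7
MC = 5 + 42 = 47

47


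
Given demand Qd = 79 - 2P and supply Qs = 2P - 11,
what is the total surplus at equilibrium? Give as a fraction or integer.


Find equilibrium: 79 - 2P = 2P - 11
79 + 11 = 4P
P* = 90/4 = 45/2
Q* = 2*45/2 - 11 = 34
Inverse demand: P = 79/2 - Q/2, so P_max = 79/2
Inverse supply: P = 11/2 + Q/2, so P_min = 11/2
CS = (1/2) * 34 * (79/2 - 45/2) = 289
PS = (1/2) * 34 * (45/2 - 11/2) = 289
TS = CS + PS = 289 + 289 = 578

578


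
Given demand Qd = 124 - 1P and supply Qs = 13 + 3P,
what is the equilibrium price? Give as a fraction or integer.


At equilibrium, Qd = Qs.
124 - 1P = 13 + 3P
124 - 13 = 1P + 3P
111 = 4P
P* = 111/4 = 111/4

111/4


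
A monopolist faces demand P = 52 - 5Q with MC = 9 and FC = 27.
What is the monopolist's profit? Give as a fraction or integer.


MR = MC: 52 - 10Q = 9
Q* = 43/10
P* = 52 - 5*43/10 = 61/2
Profit = (P* - MC)*Q* - FC
= (61/2 - 9)*43/10 - 27
= 43/2*43/10 - 27
= 1849/20 - 27 = 1309/20

1309/20


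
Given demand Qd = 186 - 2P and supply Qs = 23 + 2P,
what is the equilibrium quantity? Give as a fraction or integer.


First find equilibrium price:
186 - 2P = 23 + 2P
P* = 163/4 = 163/4
Then substitute into demand:
Q* = 186 - 2 * 163/4 = 209/2

209/2


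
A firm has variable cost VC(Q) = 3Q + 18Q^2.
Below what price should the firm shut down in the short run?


AVC(Q) = VC(Q)/Q = 3 + 18Q
AVC is increasing in Q, so minimum AVC is at Q -> 0+.
Min AVC = 3
The firm should shut down if P < 3.

3


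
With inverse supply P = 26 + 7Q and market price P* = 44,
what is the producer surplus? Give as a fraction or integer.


Minimum supply price (at Q=0): P_min = 26
Quantity supplied at P* = 44:
Q* = (44 - 26)/7 = 18/7
PS = (1/2) * Q* * (P* - P_min)
PS = (1/2) * 18/7 * (44 - 26)
PS = (1/2) * 18/7 * 18 = 162/7

162/7


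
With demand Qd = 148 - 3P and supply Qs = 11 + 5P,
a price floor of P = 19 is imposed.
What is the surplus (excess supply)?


At P = 19:
Qd = 148 - 3*19 = 91
Qs = 11 + 5*19 = 106
Surplus = Qs - Qd = 106 - 91 = 15

15


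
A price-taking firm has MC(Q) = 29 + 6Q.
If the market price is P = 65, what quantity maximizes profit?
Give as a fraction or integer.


In perfect competition, profit is maximized where P = MC.
65 = 29 + 6Q
36 = 6Q
Q* = 36/6 = 6

6


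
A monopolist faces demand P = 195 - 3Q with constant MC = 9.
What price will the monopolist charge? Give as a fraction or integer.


MR = 195 - 6Q
Set MR = MC: 195 - 6Q = 9
Q* = 31
Substitute into demand:
P* = 195 - 3*31 = 102

102


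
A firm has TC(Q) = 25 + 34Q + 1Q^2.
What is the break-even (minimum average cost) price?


AC(Q) = 25/Q + 34 + 1Q
To minimize: dAC/dQ = -25/Q^2 + 1 = 0
Q^2 = 25/1 = 25
Q* = 5
Min AC = 25/5 + 34 + 1*5
Min AC = 5 + 34 + 5 = 44

44


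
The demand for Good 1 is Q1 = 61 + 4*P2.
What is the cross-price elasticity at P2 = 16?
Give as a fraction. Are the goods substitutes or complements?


dQ1/dP2 = 4
At P2 = 16: Q1 = 61 + 4*16 = 125
Exy = (dQ1/dP2)(P2/Q1) = 4 * 16 / 125 = 64/125
Since Exy > 0, the goods are substitutes.

64/125 (substitutes)


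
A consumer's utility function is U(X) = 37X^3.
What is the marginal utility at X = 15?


MU = dU/dX = 37*3*X^(3-1)
MU = 111*X^2
At X = 15:
MU = 111 * 15^2
MU = 111 * 225 = 24975

24975


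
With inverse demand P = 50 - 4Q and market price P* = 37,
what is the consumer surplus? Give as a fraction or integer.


Maximum willingness to pay (at Q=0): P_max = 50
Quantity demanded at P* = 37:
Q* = (50 - 37)/4 = 13/4
CS = (1/2) * Q* * (P_max - P*)
CS = (1/2) * 13/4 * (50 - 37)
CS = (1/2) * 13/4 * 13 = 169/8

169/8


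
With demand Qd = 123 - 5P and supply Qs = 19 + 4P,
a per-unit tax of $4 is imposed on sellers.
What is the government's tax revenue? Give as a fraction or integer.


With tax on sellers, new supply: Qs' = 19 + 4(P - 4)
= 3 + 4P
New equilibrium quantity:
Q_new = 169/3
Tax revenue = tax * Q_new = 4 * 169/3 = 676/3

676/3


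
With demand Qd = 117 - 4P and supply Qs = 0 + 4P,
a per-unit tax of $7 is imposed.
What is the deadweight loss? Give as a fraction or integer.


Pre-tax equilibrium quantity: Q* = 117/2
Post-tax equilibrium quantity: Q_tax = 89/2
Reduction in quantity: Q* - Q_tax = 14
DWL = (1/2) * tax * (Q* - Q_tax)
DWL = (1/2) * 7 * 14 = 49

49


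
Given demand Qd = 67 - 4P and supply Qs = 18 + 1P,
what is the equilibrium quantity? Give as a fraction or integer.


First find equilibrium price:
67 - 4P = 18 + 1P
P* = 49/5 = 49/5
Then substitute into demand:
Q* = 67 - 4 * 49/5 = 139/5

139/5


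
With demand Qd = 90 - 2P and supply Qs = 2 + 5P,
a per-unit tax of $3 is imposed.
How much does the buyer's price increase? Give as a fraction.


With a per-unit tax, the buyer's price increase depends on relative slopes.
Supply slope: d = 5, Demand slope: b = 2
Buyer's price increase = d * tax / (b + d)
= 5 * 3 / (2 + 5)
= 15 / 7 = 15/7

15/7


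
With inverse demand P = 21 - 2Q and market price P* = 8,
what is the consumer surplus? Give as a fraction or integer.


Maximum willingness to pay (at Q=0): P_max = 21
Quantity demanded at P* = 8:
Q* = (21 - 8)/2 = 13/2
CS = (1/2) * Q* * (P_max - P*)
CS = (1/2) * 13/2 * (21 - 8)
CS = (1/2) * 13/2 * 13 = 169/4

169/4


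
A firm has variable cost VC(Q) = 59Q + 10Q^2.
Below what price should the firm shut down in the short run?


AVC(Q) = VC(Q)/Q = 59 + 10Q
AVC is increasing in Q, so minimum AVC is at Q -> 0+.
Min AVC = 59
The firm should shut down if P < 59.

59


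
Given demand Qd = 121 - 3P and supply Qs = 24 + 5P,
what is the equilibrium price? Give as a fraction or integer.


At equilibrium, Qd = Qs.
121 - 3P = 24 + 5P
121 - 24 = 3P + 5P
97 = 8P
P* = 97/8 = 97/8

97/8


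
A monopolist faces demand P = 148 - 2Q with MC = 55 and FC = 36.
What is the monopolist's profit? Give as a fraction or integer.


MR = MC: 148 - 4Q = 55
Q* = 93/4
P* = 148 - 2*93/4 = 203/2
Profit = (P* - MC)*Q* - FC
= (203/2 - 55)*93/4 - 36
= 93/2*93/4 - 36
= 8649/8 - 36 = 8361/8

8361/8


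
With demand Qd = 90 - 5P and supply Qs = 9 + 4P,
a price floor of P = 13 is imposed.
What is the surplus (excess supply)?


At P = 13:
Qd = 90 - 5*13 = 25
Qs = 9 + 4*13 = 61
Surplus = Qs - Qd = 61 - 25 = 36

36


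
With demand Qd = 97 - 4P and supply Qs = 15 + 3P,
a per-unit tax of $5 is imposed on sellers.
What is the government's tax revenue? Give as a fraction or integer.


With tax on sellers, new supply: Qs' = 15 + 3(P - 5)
= 0 + 3P
New equilibrium quantity:
Q_new = 291/7
Tax revenue = tax * Q_new = 5 * 291/7 = 1455/7

1455/7


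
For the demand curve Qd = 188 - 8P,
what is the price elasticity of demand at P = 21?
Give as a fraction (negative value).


dQ/dP = -8
At P = 21: Q = 188 - 8*21 = 20
E = (dQ/dP)(P/Q) = (-8)(21/20) = -42/5

-42/5


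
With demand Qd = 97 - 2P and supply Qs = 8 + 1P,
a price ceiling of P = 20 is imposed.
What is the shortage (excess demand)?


At P = 20:
Qd = 97 - 2*20 = 57
Qs = 8 + 1*20 = 28
Shortage = Qd - Qs = 57 - 28 = 29

29


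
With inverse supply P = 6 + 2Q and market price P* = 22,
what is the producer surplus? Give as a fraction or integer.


Minimum supply price (at Q=0): P_min = 6
Quantity supplied at P* = 22:
Q* = (22 - 6)/2 = 8
PS = (1/2) * Q* * (P* - P_min)
PS = (1/2) * 8 * (22 - 6)
PS = (1/2) * 8 * 16 = 64

64
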